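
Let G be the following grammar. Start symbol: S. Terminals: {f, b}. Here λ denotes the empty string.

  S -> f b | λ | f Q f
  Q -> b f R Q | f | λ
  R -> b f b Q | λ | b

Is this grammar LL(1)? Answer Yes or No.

FIRST(S) = {λ, f}
FIRST(Q) = {λ, b, f}
FIRST(R) = {λ, b}
FOLLOW(S) = {$}
FOLLOW(Q) = {b, f}
FOLLOW(R) = {b, f}
Cell M[Q, b] receives both Q -> b f R Q and Q -> λ — the grammar is not LL(1).

No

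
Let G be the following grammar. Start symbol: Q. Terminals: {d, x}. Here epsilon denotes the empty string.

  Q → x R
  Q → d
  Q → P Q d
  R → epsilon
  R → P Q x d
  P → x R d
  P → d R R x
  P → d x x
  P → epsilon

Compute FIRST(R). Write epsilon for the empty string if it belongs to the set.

{epsilon, d, x}

FIRST(P) = {epsilon, d, x}
FIRST(Q) = {d, x}  (via P Q d)
FIRST(R) = {epsilon, d, x}  (via P Q x d)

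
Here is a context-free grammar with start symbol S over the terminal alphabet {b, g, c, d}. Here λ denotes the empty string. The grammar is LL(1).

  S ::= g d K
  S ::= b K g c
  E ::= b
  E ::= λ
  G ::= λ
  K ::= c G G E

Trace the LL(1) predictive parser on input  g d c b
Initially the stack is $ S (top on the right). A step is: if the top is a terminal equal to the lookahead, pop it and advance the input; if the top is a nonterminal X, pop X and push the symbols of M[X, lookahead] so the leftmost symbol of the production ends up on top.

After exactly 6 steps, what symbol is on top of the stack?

G

step 1: stack=$ S  input=g d c b $  — expand S ::= g d K
step 2: stack=$ K d g  input=g d c b $  — match g
step 3: stack=$ K d  input=d c b $  — match d
step 4: stack=$ K  input=c b $  — expand K ::= c G G E
step 5: stack=$ E G G c  input=c b $  — match c
step 6: stack=$ E G G  input=b $  — expand G ::= λ
Stack after step 6: $ E G (top = G).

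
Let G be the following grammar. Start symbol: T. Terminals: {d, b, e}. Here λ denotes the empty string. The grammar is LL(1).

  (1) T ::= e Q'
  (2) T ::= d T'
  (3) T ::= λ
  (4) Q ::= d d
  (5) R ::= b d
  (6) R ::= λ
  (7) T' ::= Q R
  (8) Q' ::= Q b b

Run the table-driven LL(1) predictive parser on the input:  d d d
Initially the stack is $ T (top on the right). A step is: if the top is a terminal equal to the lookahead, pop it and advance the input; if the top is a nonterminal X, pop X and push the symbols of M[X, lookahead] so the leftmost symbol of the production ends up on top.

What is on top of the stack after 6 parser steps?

R

     Stack    Input    Action
  1  $ T      d d d $  expand T ::= d T'
  2  $ T' d   d d d $  match d
  3  $ T'     d d $    expand T' ::= Q R
  4  $ R Q    d d $    expand Q ::= d d
  5  $ R d d  d d $    match d
  6  $ R d    d $      match d
Stack after step 6: $ R (top = R).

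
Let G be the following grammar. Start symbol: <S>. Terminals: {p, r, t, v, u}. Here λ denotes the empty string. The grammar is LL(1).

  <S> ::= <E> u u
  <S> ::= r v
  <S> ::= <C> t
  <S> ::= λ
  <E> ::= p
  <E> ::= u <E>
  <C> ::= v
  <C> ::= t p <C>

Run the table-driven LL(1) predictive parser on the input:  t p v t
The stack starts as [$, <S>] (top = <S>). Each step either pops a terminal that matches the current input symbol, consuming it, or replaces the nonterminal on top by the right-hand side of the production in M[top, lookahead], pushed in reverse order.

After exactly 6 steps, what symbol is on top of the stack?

t

step 1: stack=$ <S>  input=t p v t $  — expand <S> ::= <C> t
step 2: stack=$ t <C>  input=t p v t $  — expand <C> ::= t p <C>
step 3: stack=$ t <C> p t  input=t p v t $  — match t
step 4: stack=$ t <C> p  input=p v t $  — match p
step 5: stack=$ t <C>  input=v t $  — expand <C> ::= v
step 6: stack=$ t v  input=v t $  — match v
Stack after step 6: $ t (top = t).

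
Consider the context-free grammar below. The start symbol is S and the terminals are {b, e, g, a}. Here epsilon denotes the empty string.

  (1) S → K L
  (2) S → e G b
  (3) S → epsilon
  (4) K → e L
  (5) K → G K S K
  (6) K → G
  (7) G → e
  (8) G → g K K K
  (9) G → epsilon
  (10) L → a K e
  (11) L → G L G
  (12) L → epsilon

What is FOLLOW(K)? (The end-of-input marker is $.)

{$, a, b, e, g}

FIRST(G): from G→e we get {e}; from G→g K K K we get {g}; from G→epsilon we get {epsilon}. So FIRST(G) = {epsilon, e, g}.
FIRST(L): from L→a K e we get {a}; from L→G L G we get {epsilon, a, e, g}; from L→epsilon we get {epsilon}. So FIRST(L) = {epsilon, a, e, g}.
FIRST(S): from S→K L we get {epsilon, a, e, g}; from S→e G b we get {e}; from S→epsilon we get {epsilon}. So FIRST(S) = {epsilon, a, e, g}.
FIRST(K): from K→e L we get {e}; from K→G K S K we get {epsilon, a, e, g}; from K→G we get {epsilon, e, g}. So FIRST(K) = {epsilon, a, e, g}.
FOLLOW(S) includes $ since S is the start symbol.
FOLLOW(S): in K→G K S K, S is followed by K with FIRST {epsilon, a, e, g}; in K→G K S K, the suffix after S is nullable, so FOLLOW(S) ⊇ FOLLOW(K) = {$, a, b, e, g}. Thus FOLLOW(S) = {$, a, b, e, g}.
FOLLOW(K): in S→K L, K is followed by L with FIRST {epsilon, a, e, g}; in S→K L, the suffix after K is nullable, so FOLLOW(K) ⊇ FOLLOW(S) = {$, a, b, e, g}; in K→G K S K (occurrence 1), K is followed by S K with FIRST {epsilon, a, e, g}; in K→G K S K (occurrence 1), the suffix after K is nullable (adds nothing new); in K→G K S K (occurrence 2), the suffix after K is empty (adds nothing new); in G→g K K K (occurrence 1), K is followed by K K with FIRST {epsilon, a, e, g}; in G→g K K K (occurrence 1), the suffix after K is nullable, so FOLLOW(K) ⊇ FOLLOW(G) = {$, a, b, e, g}; in G→g K K K (occurrence 2), K is followed by K with FIRST {epsilon, a, e, g}; in G→g K K K (occurrence 2), the suffix after K is nullable, so FOLLOW(K) ⊇ FOLLOW(G) = {$, a, b, e, g}; in G→g K K K (occurrence 3), the suffix after K is empty, so FOLLOW(K) ⊇ FOLLOW(G) = {$, a, b, e, g}; in L→a K e, K is followed by e with FIRST {e}. Thus FOLLOW(K) = {$, a, b, e, g}.
FOLLOW(L): in S→K L, the suffix after L is empty, so FOLLOW(L) ⊇ FOLLOW(S) = {$, a, b, e, g}; in K→e L, the suffix after L is empty, so FOLLOW(L) ⊇ FOLLOW(K) = {$, a, b, e, g}; in L→G L G, L is followed by G with FIRST {epsilon, e, g}; in L→G L G, the suffix after L is nullable (adds nothing new). Thus FOLLOW(L) = {$, a, b, e, g}.
FOLLOW(G): in S→e G b, G is followed by b with FIRST {b}; in K→G K S K, G is followed by K S K with FIRST {epsilon, a, e, g}; in K→G K S K, the suffix after G is nullable, so FOLLOW(G) ⊇ FOLLOW(K) = {$, a, b, e, g}; in K→G, the suffix after G is empty, so FOLLOW(G) ⊇ FOLLOW(K) = {$, a, b, e, g}; in L→G L G (occurrence 1), G is followed by L G with FIRST {epsilon, a, e, g}; in L→G L G (occurrence 1), the suffix after G is nullable, so FOLLOW(G) ⊇ FOLLOW(L) = {$, a, b, e, g}; in L→G L G (occurrence 2), the suffix after G is empty, so FOLLOW(G) ⊇ FOLLOW(L) = {$, a, b, e, g}. Thus FOLLOW(G) = {$, a, b, e, g}.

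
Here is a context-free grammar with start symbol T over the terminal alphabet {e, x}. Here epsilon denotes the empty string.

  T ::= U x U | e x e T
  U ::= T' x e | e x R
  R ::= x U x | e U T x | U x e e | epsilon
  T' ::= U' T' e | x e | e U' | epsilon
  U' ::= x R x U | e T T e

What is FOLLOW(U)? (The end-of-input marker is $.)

{$, e, x}

FIRST(U') = {e, x}
FIRST(T') = {epsilon, e, x}  (via U' T' e)
FIRST(U) = {e, x}  (via T' x e)
FIRST(T) = {e, x}  (via U x U)
FIRST(R) = {epsilon, e, x}  (via U x e e)
FOLLOW(T) includes $ since T is the start symbol.
FOLLOW(T): in T::=e x e T, the suffix after T is empty (adds nothing new); in R::=e U T x, T is followed by x with FIRST {x}; in U'::=e T T e (occurrence 1), T is followed by T e with FIRST {e, x}; in U'::=e T T e (occurrence 2), T is followed by e with FIRST {e}. Thus FOLLOW(T) = {$, e, x}.
FOLLOW(T'): in U::=T' x e, T' is followed by x e with FIRST {x}; in T'::=U' T' e, T' is followed by e with FIRST {e}. Thus FOLLOW(T') = {e, x}.
FOLLOW(U'): in T'::=U' T' e, U' is followed by T' e with FIRST {e, x}; in T'::=e U', the suffix after U' is empty, so FOLLOW(U') ⊇ FOLLOW(T') = {e, x}. Thus FOLLOW(U') = {e, x}.
FOLLOW(U): in T::=U x U (occurrence 1), U is followed by x U with FIRST {x}; in T::=U x U (occurrence 2), the suffix after U is empty, so FOLLOW(U) ⊇ FOLLOW(T) = {$, e, x}; in R::=x U x, U is followed by x with FIRST {x}; in R::=e U T x, U is followed by T x with FIRST {e, x}; in R::=U x e e, U is followed by x e e with FIRST {x}; in U'::=x R x U, the suffix after U is empty, so FOLLOW(U) ⊇ FOLLOW(U') = {e, x}. Thus FOLLOW(U) = {$, e, x}.
FOLLOW(R): in U::=e x R, the suffix after R is empty, so FOLLOW(R) ⊇ FOLLOW(U) = {$, e, x}; in U'::=x R x U, R is followed by x U with FIRST {x}. Thus FOLLOW(R) = {$, e, x}.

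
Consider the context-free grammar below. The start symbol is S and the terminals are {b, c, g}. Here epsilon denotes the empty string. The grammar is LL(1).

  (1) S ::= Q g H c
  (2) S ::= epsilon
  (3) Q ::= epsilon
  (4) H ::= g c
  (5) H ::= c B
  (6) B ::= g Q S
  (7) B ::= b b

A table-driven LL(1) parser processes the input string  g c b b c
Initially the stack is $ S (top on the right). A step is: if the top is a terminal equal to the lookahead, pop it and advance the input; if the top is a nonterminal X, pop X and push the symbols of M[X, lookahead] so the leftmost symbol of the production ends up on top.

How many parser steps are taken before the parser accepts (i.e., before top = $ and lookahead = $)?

9

step 1: stack=$ S  input=g c b b c $  — expand S ::= Q g H c
step 2: stack=$ c H g Q  input=g c b b c $  — expand Q ::= epsilon
step 3: stack=$ c H g  input=g c b b c $  — match g
step 4: stack=$ c H  input=c b b c $  — expand H ::= c B
step 5: stack=$ c B c  input=c b b c $  — match c
step 6: stack=$ c B  input=b b c $  — expand B ::= b b
step 7: stack=$ c b b  input=b b c $  — match b
step 8: stack=$ c b  input=b c $  — match b
step 9: stack=$ c  input=c $  — match c
Accept reached after 9 steps.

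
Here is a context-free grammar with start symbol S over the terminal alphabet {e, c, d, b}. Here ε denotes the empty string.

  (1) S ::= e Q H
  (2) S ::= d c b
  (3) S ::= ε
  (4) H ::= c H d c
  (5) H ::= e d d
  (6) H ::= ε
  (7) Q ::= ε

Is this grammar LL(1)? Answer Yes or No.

Yes

FIRST(S) = {ε, d, e}
FIRST(H) = {ε, c, e}
FIRST(Q) = {ε}
FOLLOW(S) = {$}
FOLLOW(H) = {$, d}
FOLLOW(Q) = {$, c, e}
Each cell of M receives at most one production.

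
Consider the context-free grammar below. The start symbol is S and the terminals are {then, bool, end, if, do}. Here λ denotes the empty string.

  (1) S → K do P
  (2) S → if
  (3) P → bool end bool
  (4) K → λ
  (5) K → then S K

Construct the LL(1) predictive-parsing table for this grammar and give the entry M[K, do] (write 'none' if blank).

K → λ

FIRST(P) = {bool}
FIRST(K) = {λ, then}
FIRST(S) = {do, if, then}  (via K do P)
FOLLOW(S) includes $ since S is the start symbol.
FOLLOW(K): in S→K do P, K is followed by do P with FIRST {do}; in K→then S K, the suffix after K is empty (adds nothing new). Thus FOLLOW(K) = {do}.
For K → λ: FIRST(λ) = {λ}, so it goes in M[K, t] for t ∈ {}; since λ ∈ FIRST, also for every t ∈ FOLLOW(K) = {do}.
For K → then S K: FIRST(then S K) = {then}, so it goes in M[K, t] for t ∈ {then}.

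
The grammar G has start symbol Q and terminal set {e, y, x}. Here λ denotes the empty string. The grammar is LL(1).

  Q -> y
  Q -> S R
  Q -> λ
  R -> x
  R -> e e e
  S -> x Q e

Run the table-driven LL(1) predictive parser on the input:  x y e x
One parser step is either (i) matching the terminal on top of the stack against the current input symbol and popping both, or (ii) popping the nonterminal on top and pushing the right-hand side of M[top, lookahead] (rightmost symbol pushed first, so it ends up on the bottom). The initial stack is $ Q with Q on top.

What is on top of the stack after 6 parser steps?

R

step 1: stack=$ Q  input=x y e x $  — expand Q -> S R
step 2: stack=$ R S  input=x y e x $  — expand S -> x Q e
step 3: stack=$ R e Q x  input=x y e x $  — match x
step 4: stack=$ R e Q  input=y e x $  — expand Q -> y
step 5: stack=$ R e y  input=y e x $  — match y
step 6: stack=$ R e  input=e x $  — match e
Stack after step 6: $ R (top = R).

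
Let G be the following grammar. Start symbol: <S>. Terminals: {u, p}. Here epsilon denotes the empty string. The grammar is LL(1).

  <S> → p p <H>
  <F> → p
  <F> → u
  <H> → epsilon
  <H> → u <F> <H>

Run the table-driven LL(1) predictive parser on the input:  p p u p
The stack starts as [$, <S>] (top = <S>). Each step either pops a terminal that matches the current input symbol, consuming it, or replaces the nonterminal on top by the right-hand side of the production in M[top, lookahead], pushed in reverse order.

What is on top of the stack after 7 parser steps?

<H>

step 1: stack=$ <S>  input=p p u p $  — expand <S> → p p <H>
step 2: stack=$ <H> p p  input=p p u p $  — match p
step 3: stack=$ <H> p  input=p u p $  — match p
step 4: stack=$ <H>  input=u p $  — expand <H> → u <F> <H>
step 5: stack=$ <H> <F> u  input=u p $  — match u
step 6: stack=$ <H> <F>  input=p $  — expand <F> → p
step 7: stack=$ <H> p  input=p $  — match p
Stack after step 7: $ <H> (top = <H>).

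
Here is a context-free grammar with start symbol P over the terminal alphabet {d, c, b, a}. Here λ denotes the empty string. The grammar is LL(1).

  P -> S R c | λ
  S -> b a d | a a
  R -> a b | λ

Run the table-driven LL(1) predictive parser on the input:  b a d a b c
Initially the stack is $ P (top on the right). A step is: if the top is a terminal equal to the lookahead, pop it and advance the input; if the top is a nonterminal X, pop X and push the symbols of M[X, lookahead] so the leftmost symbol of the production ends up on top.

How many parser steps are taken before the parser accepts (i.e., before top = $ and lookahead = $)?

step 1: stack=$ P  input=b a d a b c $  — expand P -> S R c
step 2: stack=$ c R S  input=b a d a b c $  — expand S -> b a d
step 3: stack=$ c R d a b  input=b a d a b c $  — match b
step 4: stack=$ c R d a  input=a d a b c $  — match a
step 5: stack=$ c R d  input=d a b c $  — match d
step 6: stack=$ c R  input=a b c $  — expand R -> a b
step 7: stack=$ c b a  input=a b c $  — match a
step 8: stack=$ c b  input=b c $  — match b
step 9: stack=$ c  input=c $  — match c
Accept reached after 9 steps.

9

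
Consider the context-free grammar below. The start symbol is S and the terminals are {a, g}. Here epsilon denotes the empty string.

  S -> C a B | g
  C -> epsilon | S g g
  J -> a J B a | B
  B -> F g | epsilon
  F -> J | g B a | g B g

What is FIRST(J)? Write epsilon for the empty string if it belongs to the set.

FIRST(S): from S->C a B we get {a, g}; from S->g we get {g}. So FIRST(S) = {a, g}.
FIRST(C): from C->epsilon we get {epsilon}; from C->S g g we get {a, g}. So FIRST(C) = {epsilon, a, g}.
FIRST(J): from J->a J B a we get {a}; from J->B we get {epsilon, a, g}. So FIRST(J) = {epsilon, a, g}.
FIRST(F): from F->J we get {epsilon, a, g}; from F->g B a we get {g}; from F->g B g we get {g}. So FIRST(F) = {epsilon, a, g}.
FIRST(B): from B->F g we get {a, g}; from B->epsilon we get {epsilon}. So FIRST(B) = {epsilon, a, g}.

{epsilon, a, g}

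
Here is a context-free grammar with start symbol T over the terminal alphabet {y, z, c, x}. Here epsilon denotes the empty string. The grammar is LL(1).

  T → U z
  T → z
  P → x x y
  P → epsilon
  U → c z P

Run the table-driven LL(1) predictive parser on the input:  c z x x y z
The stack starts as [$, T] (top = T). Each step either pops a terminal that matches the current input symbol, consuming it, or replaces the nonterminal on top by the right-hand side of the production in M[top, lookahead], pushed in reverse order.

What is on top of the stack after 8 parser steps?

     Stack      Input          Action
  1  $ T        c z x x y z $  expand T → U z
  2  $ z U      c z x x y z $  expand U → c z P
  3  $ z P z c  c z x x y z $  match c
  4  $ z P z    z x x y z $    match z
  5  $ z P      x x y z $      expand P → x x y
  6  $ z y x x  x x y z $      match x
  7  $ z y x    x y z $        match x
  8  $ z y      y z $          match y
Stack after step 8: $ z (top = z).

z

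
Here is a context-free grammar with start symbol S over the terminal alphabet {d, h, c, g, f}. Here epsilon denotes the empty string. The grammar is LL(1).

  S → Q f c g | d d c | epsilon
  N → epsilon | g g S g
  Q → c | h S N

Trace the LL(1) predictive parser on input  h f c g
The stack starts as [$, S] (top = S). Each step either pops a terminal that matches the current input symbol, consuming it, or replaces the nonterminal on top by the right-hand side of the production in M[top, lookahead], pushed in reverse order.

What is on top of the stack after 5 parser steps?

f

     Stack          Input      Action
  1  $ S            h f c g $  expand S → Q f c g
  2  $ g c f Q      h f c g $  expand Q → h S N
  3  $ g c f N S h  h f c g $  match h
  4  $ g c f N S    f c g $    expand S → epsilon
  5  $ g c f N      f c g $    expand N → epsilon
Stack after step 5: $ g c f (top = f).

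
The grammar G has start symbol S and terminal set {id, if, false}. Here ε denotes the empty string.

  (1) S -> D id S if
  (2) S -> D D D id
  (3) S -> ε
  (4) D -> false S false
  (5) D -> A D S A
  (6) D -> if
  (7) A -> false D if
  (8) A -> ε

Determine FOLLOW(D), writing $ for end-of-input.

FIRST(A) = {ε, false}
FIRST(D) = {false, if}  (via A D S A)
FIRST(S) = {ε, false, if}  (via D id S if, D D D id)
FOLLOW(S) includes $ since S is the start symbol.
FOLLOW(D): in S->D id S if, D is followed by id S if with FIRST {id}; in S->D D D id (occurrence 1), D is followed by D D id with FIRST {false, if}; in S->D D D id (occurrence 2), D is followed by D id with FIRST {false, if}; in S->D D D id (occurrence 3), D is followed by id with FIRST {id}; in D->A D S A, D is followed by S A with FIRST {ε, false, if}; in D->A D S A, the suffix after D is nullable (adds nothing new); in A->false D if, D is followed by if with FIRST {if}. Thus FOLLOW(D) = {false, id, if}.
FOLLOW(S): in S->D id S if, S is followed by if with FIRST {if}; in D->false S false, S is followed by false with FIRST {false}; in D->A D S A, S is followed by A with FIRST {ε, false}; in D->A D S A, the suffix after S is nullable, so FOLLOW(S) ⊇ FOLLOW(D) = {false, id, if}. Thus FOLLOW(S) = {$, false, id, if}.
FOLLOW(A): in D->A D S A (occurrence 1), A is followed by D S A with FIRST {false, if}; in D->A D S A (occurrence 2), the suffix after A is empty, so FOLLOW(A) ⊇ FOLLOW(D) = {false, id, if}. Thus FOLLOW(A) = {false, id, if}.

{false, id, if}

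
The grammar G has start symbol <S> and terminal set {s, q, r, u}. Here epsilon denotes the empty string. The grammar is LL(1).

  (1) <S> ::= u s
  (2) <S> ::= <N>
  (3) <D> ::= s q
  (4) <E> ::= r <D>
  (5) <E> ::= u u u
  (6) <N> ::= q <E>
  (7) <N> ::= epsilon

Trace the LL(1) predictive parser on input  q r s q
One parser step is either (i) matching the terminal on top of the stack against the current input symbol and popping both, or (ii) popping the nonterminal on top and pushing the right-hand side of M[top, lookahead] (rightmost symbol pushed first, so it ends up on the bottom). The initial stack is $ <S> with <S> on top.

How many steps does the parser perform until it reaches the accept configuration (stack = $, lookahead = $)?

     Stack    Input      Action
  1  $ <S>    q r s q $  expand <S> ::= <N>
  2  $ <N>    q r s q $  expand <N> ::= q <E>
  3  $ <E> q  q r s q $  match q
  4  $ <E>    r s q $    expand <E> ::= r <D>
  5  $ <D> r  r s q $    match r
  6  $ <D>    s q $      expand <D> ::= s q
  7  $ q s    s q $      match s
  8  $ q      q $        match q
Accept reached after 8 steps.

8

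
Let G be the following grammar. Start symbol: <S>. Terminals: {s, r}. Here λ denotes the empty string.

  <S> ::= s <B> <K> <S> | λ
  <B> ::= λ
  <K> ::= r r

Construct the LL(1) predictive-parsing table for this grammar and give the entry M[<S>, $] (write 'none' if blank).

<S> ::= λ

FIRST(<S>): from <S>::=s <B> <K> <S> we get {s}; from <S>::=λ we get {λ}. So FIRST(<S>) = {λ, s}.
FIRST(<B>): from <B>::=λ we get {λ}. So FIRST(<B>) = {λ}.
FIRST(<K>): from <K>::=r r we get {r}. So FIRST(<K>) = {r}.
FOLLOW(<S>) includes $ since <S> is the start symbol.
FOLLOW(<S>): in <S>::=s <B> <K> <S>, the suffix after <S> is empty (adds nothing new). Thus FOLLOW(<S>) = {$}.
For <S> ::= s <B> <K> <S>: FIRST(s <B> <K> <S>) = {s}, so it goes in M[<S>, t] for t ∈ {s}.
For <S> ::= λ: FIRST(λ) = {λ}, so it goes in M[<S>, t] for t ∈ {}; since λ ∈ FIRST, also for every t ∈ FOLLOW(<S>) = {$}.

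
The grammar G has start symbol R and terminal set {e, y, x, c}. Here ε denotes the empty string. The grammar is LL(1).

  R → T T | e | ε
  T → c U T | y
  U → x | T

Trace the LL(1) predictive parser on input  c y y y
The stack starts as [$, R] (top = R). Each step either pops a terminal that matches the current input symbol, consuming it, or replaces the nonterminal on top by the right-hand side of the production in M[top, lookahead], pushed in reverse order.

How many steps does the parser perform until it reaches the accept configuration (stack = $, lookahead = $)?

step 1: stack=$ R  input=c y y y $  — expand R → T T
step 2: stack=$ T T  input=c y y y $  — expand T → c U T
step 3: stack=$ T T U c  input=c y y y $  — match c
step 4: stack=$ T T U  input=y y y $  — expand U → T
step 5: stack=$ T T T  input=y y y $  — expand T → y
step 6: stack=$ T T y  input=y y y $  — match y
step 7: stack=$ T T  input=y y $  — expand T → y
step 8: stack=$ T y  input=y y $  — match y
step 9: stack=$ T  input=y $  — expand T → y
step 10: stack=$ y  input=y $  — match y
Accept reached after 10 steps.

10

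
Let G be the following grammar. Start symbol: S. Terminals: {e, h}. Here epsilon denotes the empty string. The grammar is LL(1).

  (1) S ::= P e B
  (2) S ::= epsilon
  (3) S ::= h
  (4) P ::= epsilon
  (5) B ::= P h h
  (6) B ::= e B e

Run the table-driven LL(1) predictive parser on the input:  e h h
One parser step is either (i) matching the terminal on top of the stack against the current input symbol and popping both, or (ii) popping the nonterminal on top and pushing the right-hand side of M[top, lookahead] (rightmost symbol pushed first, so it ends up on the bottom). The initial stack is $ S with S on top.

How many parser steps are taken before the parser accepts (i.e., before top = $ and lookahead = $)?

step 1: stack=$ S  input=e h h $  — expand S ::= P e B
step 2: stack=$ B e P  input=e h h $  — expand P ::= epsilon
step 3: stack=$ B e  input=e h h $  — match e
step 4: stack=$ B  input=h h $  — expand B ::= P h h
step 5: stack=$ h h P  input=h h $  — expand P ::= epsilon
step 6: stack=$ h h  input=h h $  — match h
step 7: stack=$ h  input=h $  — match h
Accept reached after 7 steps.

7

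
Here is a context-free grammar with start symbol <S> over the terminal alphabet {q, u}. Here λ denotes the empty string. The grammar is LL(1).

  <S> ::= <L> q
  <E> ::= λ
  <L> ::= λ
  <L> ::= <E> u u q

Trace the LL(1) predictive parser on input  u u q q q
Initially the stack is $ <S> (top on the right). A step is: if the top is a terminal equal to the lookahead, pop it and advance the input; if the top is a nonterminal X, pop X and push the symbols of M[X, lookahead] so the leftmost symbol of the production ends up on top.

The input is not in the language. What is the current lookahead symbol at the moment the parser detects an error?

step 1: stack=$ <S>  input=u u q q q $  — expand <S> ::= <L> q
step 2: stack=$ q <L>  input=u u q q q $  — expand <L> ::= <E> u u q
step 3: stack=$ q q u u <E>  input=u u q q q $  — expand <E> ::= λ
step 4: stack=$ q q u u  input=u u q q q $  — match u
step 5: stack=$ q q u  input=u q q q $  — match u
step 6: stack=$ q q  input=q q q $  — match q
step 7: stack=$ q  input=q q $  — match q
step 8: stack=$  input=q $  — error: stack empty but input remains

q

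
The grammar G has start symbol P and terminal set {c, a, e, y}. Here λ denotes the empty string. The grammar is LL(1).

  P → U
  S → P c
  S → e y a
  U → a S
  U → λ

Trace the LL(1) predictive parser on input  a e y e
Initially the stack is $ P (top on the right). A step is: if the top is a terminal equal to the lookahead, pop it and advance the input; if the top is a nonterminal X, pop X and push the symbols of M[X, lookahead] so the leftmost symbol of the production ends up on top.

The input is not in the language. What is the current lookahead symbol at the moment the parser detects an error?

step 1: stack=$ P  input=a e y e $  — expand P → U
step 2: stack=$ U  input=a e y e $  — expand U → a S
step 3: stack=$ S a  input=a e y e $  — match a
step 4: stack=$ S  input=e y e $  — expand S → e y a
step 5: stack=$ a y e  input=e y e $  — match e
step 6: stack=$ a y  input=y e $  — match y
step 7: stack=$ a  input=e $  — error: top is terminal a but lookahead is e

e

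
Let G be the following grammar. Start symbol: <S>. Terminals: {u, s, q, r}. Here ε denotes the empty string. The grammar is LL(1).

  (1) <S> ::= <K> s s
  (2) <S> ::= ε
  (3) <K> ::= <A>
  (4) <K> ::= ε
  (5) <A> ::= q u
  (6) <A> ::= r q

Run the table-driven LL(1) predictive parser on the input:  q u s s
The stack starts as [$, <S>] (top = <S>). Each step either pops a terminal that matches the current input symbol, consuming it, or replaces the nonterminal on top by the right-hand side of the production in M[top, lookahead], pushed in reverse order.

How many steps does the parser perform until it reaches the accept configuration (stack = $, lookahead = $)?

     Stack      Input      Action
  1  $ <S>      q u s s $  expand <S> ::= <K> s s
  2  $ s s <K>  q u s s $  expand <K> ::= <A>
  3  $ s s <A>  q u s s $  expand <A> ::= q u
  4  $ s s u q  q u s s $  match q
  5  $ s s u    u s s $    match u
  6  $ s s      s s $      match s
  7  $ s        s $        match s
Accept reached after 7 steps.

7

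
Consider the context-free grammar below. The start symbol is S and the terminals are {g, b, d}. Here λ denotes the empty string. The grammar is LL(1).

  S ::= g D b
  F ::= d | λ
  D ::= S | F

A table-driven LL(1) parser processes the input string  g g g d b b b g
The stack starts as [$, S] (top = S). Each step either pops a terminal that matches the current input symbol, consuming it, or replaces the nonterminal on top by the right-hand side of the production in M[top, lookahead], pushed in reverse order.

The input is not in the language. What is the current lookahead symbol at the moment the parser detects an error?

g

      Stack        Input              Action
   1  $ S          g g g d b b b g $  expand S ::= g D b
   2  $ b D g      g g g d b b b g $  match g
   3  $ b D        g g d b b b g $    expand D ::= S
   4  $ b S        g g d b b b g $    expand S ::= g D b
   5  $ b b D g    g g d b b b g $    match g
   6  $ b b D      g d b b b g $      expand D ::= S
   7  $ b b S      g d b b b g $      expand S ::= g D b
   8  $ b b b D g  g d b b b g $      match g
   9  $ b b b D    d b b b g $        expand D ::= F
  10  $ b b b F    d b b b g $        expand F ::= d
  11  $ b b b d    d b b b g $        match d
  12  $ b b b      b b b g $          match b
  13  $ b b        b b g $            match b
  14  $ b          b g $              match b
  15  $            g $                error: stack empty but input remains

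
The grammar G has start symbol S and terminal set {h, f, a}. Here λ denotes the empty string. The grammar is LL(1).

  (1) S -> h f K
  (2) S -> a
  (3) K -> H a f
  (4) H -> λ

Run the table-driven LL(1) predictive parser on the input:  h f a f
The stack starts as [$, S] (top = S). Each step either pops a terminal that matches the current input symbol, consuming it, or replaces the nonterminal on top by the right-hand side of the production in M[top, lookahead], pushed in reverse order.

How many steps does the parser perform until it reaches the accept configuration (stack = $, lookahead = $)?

7

     Stack    Input      Action
  1  $ S      h f a f $  expand S -> h f K
  2  $ K f h  h f a f $  match h
  3  $ K f    f a f $    match f
  4  $ K      a f $      expand K -> H a f
  5  $ f a H  a f $      expand H -> λ
  6  $ f a    a f $      match a
  7  $ f      f $        match f
Accept reached after 7 steps.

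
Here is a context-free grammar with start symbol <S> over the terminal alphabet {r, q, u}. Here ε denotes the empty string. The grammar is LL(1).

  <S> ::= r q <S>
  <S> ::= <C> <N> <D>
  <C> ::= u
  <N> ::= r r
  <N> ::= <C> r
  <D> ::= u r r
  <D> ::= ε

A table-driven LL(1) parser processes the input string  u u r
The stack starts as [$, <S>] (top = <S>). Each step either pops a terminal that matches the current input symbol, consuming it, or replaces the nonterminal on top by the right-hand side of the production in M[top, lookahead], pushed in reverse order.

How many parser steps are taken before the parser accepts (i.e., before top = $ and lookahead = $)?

8

     Stack          Input    Action
  1  $ <S>          u u r $  expand <S> ::= <C> <N> <D>
  2  $ <D> <N> <C>  u u r $  expand <C> ::= u
  3  $ <D> <N> u    u u r $  match u
  4  $ <D> <N>      u r $    expand <N> ::= <C> r
  5  $ <D> r <C>    u r $    expand <C> ::= u
  6  $ <D> r u      u r $    match u
  7  $ <D> r        r $      match r
  8  $ <D>          $        expand <D> ::= ε
Accept reached after 8 steps.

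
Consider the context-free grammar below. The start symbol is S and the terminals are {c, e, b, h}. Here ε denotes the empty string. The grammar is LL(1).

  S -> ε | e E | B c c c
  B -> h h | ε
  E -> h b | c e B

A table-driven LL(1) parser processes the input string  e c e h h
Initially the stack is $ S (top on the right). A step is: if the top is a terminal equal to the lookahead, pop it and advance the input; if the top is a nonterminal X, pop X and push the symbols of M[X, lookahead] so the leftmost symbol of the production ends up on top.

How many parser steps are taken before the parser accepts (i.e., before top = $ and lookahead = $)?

8

step 1: stack=$ S  input=e c e h h $  — expand S -> e E
step 2: stack=$ E e  input=e c e h h $  — match e
step 3: stack=$ E  input=c e h h $  — expand E -> c e B
step 4: stack=$ B e c  input=c e h h $  — match c
step 5: stack=$ B e  input=e h h $  — match e
step 6: stack=$ B  input=h h $  — expand B -> h h
step 7: stack=$ h h  input=h h $  — match h
step 8: stack=$ h  input=h $  — match h
Accept reached after 8 steps.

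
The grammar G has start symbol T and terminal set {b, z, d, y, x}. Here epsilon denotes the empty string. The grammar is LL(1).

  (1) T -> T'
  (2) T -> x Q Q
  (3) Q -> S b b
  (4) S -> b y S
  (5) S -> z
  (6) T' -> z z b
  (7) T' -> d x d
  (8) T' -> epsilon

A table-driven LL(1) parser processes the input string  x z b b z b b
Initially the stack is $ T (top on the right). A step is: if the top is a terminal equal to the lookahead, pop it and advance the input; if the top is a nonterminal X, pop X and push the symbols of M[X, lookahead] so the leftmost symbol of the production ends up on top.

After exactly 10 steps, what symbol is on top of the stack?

b

      Stack      Input            Action
   1  $ T        x z b b z b b $  expand T -> x Q Q
   2  $ Q Q x    x z b b z b b $  match x
   3  $ Q Q      z b b z b b $    expand Q -> S b b
   4  $ Q b b S  z b b z b b $    expand S -> z
   5  $ Q b b z  z b b z b b $    match z
   6  $ Q b b    b b z b b $      match b
   7  $ Q b      b z b b $        match b
   8  $ Q        z b b $          expand Q -> S b b
   9  $ b b S    z b b $          expand S -> z
  10  $ b b z    z b b $          match z
Stack after step 10: $ b b (top = b).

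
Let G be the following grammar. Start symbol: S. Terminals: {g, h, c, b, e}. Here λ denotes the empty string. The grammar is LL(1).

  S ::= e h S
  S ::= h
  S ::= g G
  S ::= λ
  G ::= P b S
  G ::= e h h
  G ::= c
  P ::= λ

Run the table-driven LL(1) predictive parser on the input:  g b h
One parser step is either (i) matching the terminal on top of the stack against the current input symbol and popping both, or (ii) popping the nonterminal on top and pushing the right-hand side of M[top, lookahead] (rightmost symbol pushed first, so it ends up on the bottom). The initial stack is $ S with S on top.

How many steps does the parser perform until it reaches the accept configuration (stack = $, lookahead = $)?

7

     Stack    Input    Action
  1  $ S      g b h $  expand S ::= g G
  2  $ G g    g b h $  match g
  3  $ G      b h $    expand G ::= P b S
  4  $ S b P  b h $    expand P ::= λ
  5  $ S b    b h $    match b
  6  $ S      h $      expand S ::= h
  7  $ h      h $      match h
Accept reached after 7 steps.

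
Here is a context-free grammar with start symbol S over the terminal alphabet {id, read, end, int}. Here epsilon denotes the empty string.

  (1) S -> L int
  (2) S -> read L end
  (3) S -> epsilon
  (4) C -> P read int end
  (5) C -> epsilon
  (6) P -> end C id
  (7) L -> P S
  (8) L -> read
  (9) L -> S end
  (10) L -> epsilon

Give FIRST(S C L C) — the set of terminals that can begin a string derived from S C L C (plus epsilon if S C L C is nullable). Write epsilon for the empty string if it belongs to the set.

FIRST(P) = {end}
FIRST(C) = {epsilon, end}  (via P read int end)
FIRST(S) = {epsilon, end, int, read}  (via L int)
FIRST(L) = {epsilon, end, int, read}  (via P S, S end)
FIRST(S C L C): take FIRST of each symbol in turn, carrying on past any symbol whose FIRST contains epsilon; result {epsilon, end, int, read}.

{epsilon, end, int, read}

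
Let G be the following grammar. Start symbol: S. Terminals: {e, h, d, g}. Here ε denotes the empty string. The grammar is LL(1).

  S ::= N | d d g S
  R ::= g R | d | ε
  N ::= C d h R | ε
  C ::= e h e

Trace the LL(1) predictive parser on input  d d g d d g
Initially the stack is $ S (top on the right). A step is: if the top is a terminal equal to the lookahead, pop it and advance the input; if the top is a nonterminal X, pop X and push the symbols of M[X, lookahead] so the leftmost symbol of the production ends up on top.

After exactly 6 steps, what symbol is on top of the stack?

     Stack      Input          Action
  1  $ S        d d g d d g $  expand S ::= d d g S
  2  $ S g d d  d d g d d g $  match d
  3  $ S g d    d g d d g $    match d
  4  $ S g      g d d g $      match g
  5  $ S        d d g $        expand S ::= d d g S
  6  $ S g d d  d d g $        match d
Stack after step 6: $ S g d (top = d).

d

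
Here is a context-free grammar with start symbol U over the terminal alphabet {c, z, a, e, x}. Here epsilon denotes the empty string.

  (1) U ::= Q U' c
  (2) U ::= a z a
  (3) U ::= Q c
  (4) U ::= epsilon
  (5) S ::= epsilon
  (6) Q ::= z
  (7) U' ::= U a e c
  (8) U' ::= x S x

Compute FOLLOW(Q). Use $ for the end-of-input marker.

FIRST(S) = {epsilon}
FIRST(Q) = {z}
FIRST(U) = {epsilon, a, z}  (via Q U' c, Q c)
FIRST(U') = {a, x, z}  (via U a e c)
FOLLOW(U) includes $ since U is the start symbol.
FOLLOW(U): in U'::=U a e c, U is followed by a e c with FIRST {a}. Thus FOLLOW(U) = {$, a}.
FOLLOW(S): in U'::=x S x, S is followed by x with FIRST {x}. Thus FOLLOW(S) = {x}.
FOLLOW(Q): in U::=Q U' c, Q is followed by U' c with FIRST {a, x, z}; in U::=Q c, Q is followed by c with FIRST {c}. Thus FOLLOW(Q) = {a, c, x, z}.
FOLLOW(U'): in U::=Q U' c, U' is followed by c with FIRST {c}. Thus FOLLOW(U') = {c}.

{a, c, x, z}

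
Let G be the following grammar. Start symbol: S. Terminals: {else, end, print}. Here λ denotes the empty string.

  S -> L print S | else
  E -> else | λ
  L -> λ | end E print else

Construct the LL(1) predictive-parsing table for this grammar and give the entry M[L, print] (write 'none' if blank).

FIRST(E) = {λ, else}
FIRST(L) = {λ, end}
FIRST(S) = {else, end, print}  (via L print S)
FOLLOW(S) includes $ since S is the start symbol.
FOLLOW(L): in S->L print S, L is followed by print S with FIRST {print}. Thus FOLLOW(L) = {print}.
For L -> λ: FIRST(λ) = {λ}, so it goes in M[L, t] for t ∈ {}; since λ ∈ FIRST, also for every t ∈ FOLLOW(L) = {print}.
For L -> end E print else: FIRST(end E print else) = {end}, so it goes in M[L, t] for t ∈ {end}.

L -> λ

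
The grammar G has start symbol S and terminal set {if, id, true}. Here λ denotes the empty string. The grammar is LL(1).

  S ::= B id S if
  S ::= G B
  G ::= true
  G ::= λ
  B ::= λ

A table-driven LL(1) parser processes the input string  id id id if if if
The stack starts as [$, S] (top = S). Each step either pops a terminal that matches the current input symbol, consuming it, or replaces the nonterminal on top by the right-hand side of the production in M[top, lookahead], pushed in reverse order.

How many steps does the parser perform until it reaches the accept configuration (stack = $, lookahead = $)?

15

      Stack              Input                Action
   1  $ S                id id id if if if $  expand S ::= B id S if
   2  $ if S id B        id id id if if if $  expand B ::= λ
   3  $ if S id          id id id if if if $  match id
   4  $ if S             id id if if if $     expand S ::= B id S if
   5  $ if if S id B     id id if if if $     expand B ::= λ
   6  $ if if S id       id id if if if $     match id
   7  $ if if S          id if if if $        expand S ::= B id S if
   8  $ if if if S id B  id if if if $        expand B ::= λ
   9  $ if if if S id    id if if if $        match id
  10  $ if if if S       if if if $           expand S ::= G B
  11  $ if if if B G     if if if $           expand G ::= λ
  12  $ if if if B       if if if $           expand B ::= λ
  13  $ if if if         if if if $           match if
  14  $ if if            if if $              match if
  15  $ if               if $                 match if
Accept reached after 15 steps.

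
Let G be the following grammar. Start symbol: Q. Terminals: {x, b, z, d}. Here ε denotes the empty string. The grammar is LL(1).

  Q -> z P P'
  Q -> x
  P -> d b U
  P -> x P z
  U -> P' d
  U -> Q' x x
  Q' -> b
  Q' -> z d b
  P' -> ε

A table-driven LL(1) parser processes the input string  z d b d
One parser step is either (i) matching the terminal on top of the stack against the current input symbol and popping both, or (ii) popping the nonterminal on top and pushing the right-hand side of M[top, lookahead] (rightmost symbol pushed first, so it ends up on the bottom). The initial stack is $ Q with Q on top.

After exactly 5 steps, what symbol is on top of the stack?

U

step 1: stack=$ Q  input=z d b d $  — expand Q -> z P P'
step 2: stack=$ P' P z  input=z d b d $  — match z
step 3: stack=$ P' P  input=d b d $  — expand P -> d b U
step 4: stack=$ P' U b d  input=d b d $  — match d
step 5: stack=$ P' U b  input=b d $  — match b
Stack after step 5: $ P' U (top = U).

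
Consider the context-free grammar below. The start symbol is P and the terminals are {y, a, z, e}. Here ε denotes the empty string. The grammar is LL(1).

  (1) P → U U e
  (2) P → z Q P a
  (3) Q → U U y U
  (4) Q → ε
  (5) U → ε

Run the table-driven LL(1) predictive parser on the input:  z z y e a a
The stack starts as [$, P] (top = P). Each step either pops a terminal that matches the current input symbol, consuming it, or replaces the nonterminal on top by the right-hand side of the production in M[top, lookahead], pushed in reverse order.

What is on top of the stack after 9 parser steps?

U

     Stack            Input          Action
  1  $ P              z z y e a a $  expand P → z Q P a
  2  $ a P Q z        z z y e a a $  match z
  3  $ a P Q          z y e a a $    expand Q → ε
  4  $ a P            z y e a a $    expand P → z Q P a
  5  $ a a P Q z      z y e a a $    match z
  6  $ a a P Q        y e a a $      expand Q → U U y U
  7  $ a a P U y U U  y e a a $      expand U → ε
  8  $ a a P U y U    y e a a $      expand U → ε
  9  $ a a P U y      y e a a $      match y
Stack after step 9: $ a a P U (top = U).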